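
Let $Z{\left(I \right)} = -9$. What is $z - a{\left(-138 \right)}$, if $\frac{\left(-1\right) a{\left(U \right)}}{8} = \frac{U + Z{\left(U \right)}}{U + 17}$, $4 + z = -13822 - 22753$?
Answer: $- \frac{4424883}{121} \approx -36569.0$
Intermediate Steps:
$z = -36579$ ($z = -4 - 36575 = -36579$)
$a{\left(U \right)} = - \frac{8 \left(-9 + U\right)}{17 + U}$ ($a{\left(U \right)} = - 8 \frac{U - 9}{U + 17} = - 8 \frac{-9 + U}{17 + U} = - \frac{8 \left(-9 + U\right)}{17 + U}$)
$z - a{\left(-138 \right)} = -36579 - \frac{8 \left(9 - -138\right)}{17 - 138} = -36579 - \frac{8 \left(9 + 138\right)}{-121} = -36579 - 8 \left(- \frac{1}{121}\right) 147 = -36579 - - \frac{1176}{121} = -36579 + \frac{1176}{121} = - \frac{4424883}{121}$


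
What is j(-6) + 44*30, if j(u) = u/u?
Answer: 1321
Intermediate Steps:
j(u) = 1
j(-6) + 44*30 = 1 + 44*30 = 1 + 1320 = 1321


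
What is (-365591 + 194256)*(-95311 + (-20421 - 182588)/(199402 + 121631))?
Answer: 5242539045568120/321033 ≈ 1.6330e+10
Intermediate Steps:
(-365591 + 194256)*(-95311 + (-20421 - 182588)/(199402 + 121631)) = -171335*(-95311 - 203009/321033) = -171335*(-30598179272/321033) = 5242539045568120/321033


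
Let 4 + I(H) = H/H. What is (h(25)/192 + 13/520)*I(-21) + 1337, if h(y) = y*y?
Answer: 424691/320 ≈ 1327.2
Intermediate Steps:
h(y) = y²
I(H) = -3 (I(H) = -4 + H/H = -4 + 1 = -3)
(h(25)/192 + 13/520)*I(-21) + 1337 = (25²/192 + 13/520)*(-3) + 1337 = (625*(1/192) + 13*(1/520))*(-3) + 1337 = (625/192 + 1/40)*(-3) + 1337 = (3149/960)*(-3) + 1337 = -3149/320 + 1337 = 424691/320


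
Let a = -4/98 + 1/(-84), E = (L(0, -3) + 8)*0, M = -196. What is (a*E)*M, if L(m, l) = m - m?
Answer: 0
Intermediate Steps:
L(m, l) = 0
E = 0 (E = (0 + 8)*0 = 8*0 = 0)
a = -31/588 (a = -4*1/98 + 1*(-1/84) = -2/49 - 1/84 = -31/588 ≈ -0.052721)
(a*E)*M = -31/588*0*(-196) = 0*(-196) = 0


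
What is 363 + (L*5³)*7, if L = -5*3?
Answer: -12762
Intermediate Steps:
L = -15
363 + (L*5³)*7 = 363 - 15*5³*7 = 363 - 15*125*7 = 363 - 1875*7 = 363 - 13125 = -12762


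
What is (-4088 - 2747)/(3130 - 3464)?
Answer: 6835/334 ≈ 20.464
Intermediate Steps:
(-4088 - 2747)/(3130 - 3464) = -6835/(-334) = -6835*(-1/334) = 6835/334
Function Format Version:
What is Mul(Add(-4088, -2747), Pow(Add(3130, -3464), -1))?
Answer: Rational(6835, 334) ≈ 20.464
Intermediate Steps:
Mul(Add(-4088, -2747), Pow(Add(3130, -3464), -1)) = Mul(-6835, Pow(-334, -1)) = Mul(-6835, Rational(-1, 334)) = Rational(6835, 334)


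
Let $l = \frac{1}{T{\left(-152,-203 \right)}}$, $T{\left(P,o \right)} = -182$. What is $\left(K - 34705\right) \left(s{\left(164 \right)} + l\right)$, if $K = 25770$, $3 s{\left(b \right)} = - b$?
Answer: $\frac{266718685}{546} \approx 4.885 \cdot 10^{5}$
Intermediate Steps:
$s{\left(b \right)} = - \frac{b}{3}$ ($s{\left(b \right)} = \frac{\left(-1\right) b}{3} = - \frac{b}{3}$)
$l = - \frac{1}{182}$ ($l = \frac{1}{-182} = - \frac{1}{182} \approx -0.0054945$)
$\left(K - 34705\right) \left(s{\left(164 \right)} + l\right) = \left(25770 - 34705\right) \left(\left(- \frac{1}{3}\right) 164 - \frac{1}{182}\right) = - 8935 \left(- \frac{164}{3} - \frac{1}{182}\right) = \left(-8935\right) \left(- \frac{29851}{546}\right) = \frac{266718685}{546}$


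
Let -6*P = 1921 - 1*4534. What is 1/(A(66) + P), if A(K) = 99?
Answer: 2/1069 ≈ 0.0018709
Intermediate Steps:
P = 871/2 (P = -(1921 - 1*4534)/6 = -(1921 - 4534)/6 = -⅙*(-2613) = 871/2 ≈ 435.50)
1/(A(66) + P) = 1/(99 + 871/2) = 1/(1069/2) = 2/1069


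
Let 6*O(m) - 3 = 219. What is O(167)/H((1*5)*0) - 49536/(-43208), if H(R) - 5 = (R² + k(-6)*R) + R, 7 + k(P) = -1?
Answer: 230797/27005 ≈ 8.5464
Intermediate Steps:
k(P) = -8 (k(P) = -7 - 1 = -8)
O(m) = 37 (O(m) = ½ + (⅙)*219 = ½ + 73/2 = 37)
H(R) = 5 + R² - 7*R (H(R) = 5 + ((R² - 8*R) + R) = 5 + (R² - 7*R) = 5 + R² - 7*R)
O(167)/H((1*5)*0) - 49536/(-43208) = 37/(5 + ((1*5)*0)² - 7*1*5*0) - 49536/(-43208) = 37/(5 + (5*0)² - 35*0) - 49536*(-1/43208) = 37/(5 + 0² - 7*0) + 6192/5401 = 37/(5 + 0 + 0) + 6192/5401 = 37/5 + 6192/5401 = 230797/27005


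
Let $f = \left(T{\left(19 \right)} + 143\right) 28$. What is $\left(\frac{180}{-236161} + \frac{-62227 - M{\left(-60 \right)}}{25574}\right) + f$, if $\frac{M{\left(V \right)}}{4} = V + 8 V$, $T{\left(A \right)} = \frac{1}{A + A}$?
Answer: $\frac{24172744113433}{6039581414} \approx 4002.4$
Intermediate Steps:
$T{\left(A \right)} = \frac{1}{2 A}$
$f = \frac{76090}{19}$ ($f = \left(\frac{1}{2 \cdot 19} + 143\right) 28 = \left(\frac{1}{2} \cdot \frac{1}{19} + 143\right) 28 = \left(\frac{1}{38} + 143\right) 28 = \frac{5435}{38} \cdot 28 = \frac{76090}{19} \approx 4004.7$)
$M{\left(V \right)} = 36 V$ ($M{\left(V \right)} = 4 \left(V + 8 V\right) = 4 \cdot 9 V = 36 V$)
$\left(\frac{180}{-236161} + \frac{-62227 - M{\left(-60 \right)}}{25574}\right) + f = \left(\frac{180}{-236161} + \frac{-62227 - 36 \left(-60\right)}{25574}\right) + \frac{76090}{19} = \left(180 \left(- \frac{1}{236161}\right) + \left(-62227 - -2160\right) \frac{1}{25574}\right) + \frac{76090}{19} = \left(- \frac{180}{236161} + \left(-62227 + 2160\right) \frac{1}{25574}\right) + \frac{76090}{19} = \left(- \frac{180}{236161} - \frac{60067}{25574}\right) + \frac{76090}{19} = - \frac{14190086107}{6039581414} + \frac{76090}{19} = \frac{24172744113433}{6039581414}$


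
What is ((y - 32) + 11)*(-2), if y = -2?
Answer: 46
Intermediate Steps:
((y - 32) + 11)*(-2) = ((-2 - 32) + 11)*(-2) = (-34 + 11)*(-2) = -23*(-2) = 46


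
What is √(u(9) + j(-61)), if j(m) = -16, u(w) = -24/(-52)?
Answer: I*√2626/13 ≈ 3.9419*I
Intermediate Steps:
u(w) = 6/13 (u(w) = -24*(-1/52) = 6/13)
√(u(9) + j(-61)) = √(6/13 - 16) = √(-202/13) = I*√2626/13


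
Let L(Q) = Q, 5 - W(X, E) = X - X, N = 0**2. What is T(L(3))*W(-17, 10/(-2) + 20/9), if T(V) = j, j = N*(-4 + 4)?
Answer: 0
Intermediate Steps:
N = 0
W(X, E) = 5 (W(X, E) = 5 - (X - X) = 5 - 1*0 = 5 + 0 = 5)
j = 0 (j = 0*(-4 + 4) = 0*0 = 0)
T(V) = 0
T(L(3))*W(-17, 10/(-2) + 20/9) = 0*5 = 0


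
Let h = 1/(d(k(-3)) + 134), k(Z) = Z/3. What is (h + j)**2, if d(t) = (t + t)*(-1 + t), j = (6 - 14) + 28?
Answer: 7623121/19044 ≈ 400.29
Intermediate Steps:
k(Z) = Z/3 (k(Z) = Z*(1/3) = Z/3)
j = 20 (j = -8 + 28 = 20)
d(t) = 2*t*(-1 + t) (d(t) = (2*t)*(-1 + t) = 2*t*(-1 + t))
h = 1/138 (h = 1/(2*((1/3)*(-3))*(-1 + (1/3)*(-3)) + 134) = 1/(2*(-1)*(-1 - 1) + 134) = 1/(2*(-1)*(-2) + 134) = 1/(4 + 134) = 1/138 ≈ 0.0072464)
(h + j)**2 = (1/138 + 20)**2 = (2761/138)**2 = 7623121/19044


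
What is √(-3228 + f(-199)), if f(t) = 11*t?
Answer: I*√5417 ≈ 73.6*I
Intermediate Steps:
√(-3228 + f(-199)) = √(-3228 + 11*(-199)) = √(-3228 - 2189) = √(-5417) = I*√5417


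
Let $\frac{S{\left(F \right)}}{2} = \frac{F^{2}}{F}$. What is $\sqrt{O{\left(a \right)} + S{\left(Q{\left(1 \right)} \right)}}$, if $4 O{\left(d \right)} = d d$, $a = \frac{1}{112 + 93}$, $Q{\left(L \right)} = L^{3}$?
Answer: $\frac{\sqrt{336201}}{410} \approx 1.4142$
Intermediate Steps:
$S{\left(F \right)} = 2 F$ ($S{\left(F \right)} = 2 \frac{F^{2}}{F} = 2 F$)
$a = \frac{1}{205} \approx 0.0048781$
$O{\left(d \right)} = \frac{d^{2}}{4}$ ($O{\left(d \right)} = \frac{d d}{4} = \frac{d^{2}}{4}$)
$\sqrt{O{\left(a \right)} + S{\left(Q{\left(1 \right)} \right)}} = \sqrt{\frac{1}{4 \cdot 42025} + 2 \cdot 1^{3}} = \sqrt{\frac{1}{4} \cdot \frac{1}{42025} + 2 \cdot 1} = \sqrt{\frac{1}{168100} + 2} = \sqrt{\frac{336201}{168100}} = \frac{\sqrt{336201}}{410}$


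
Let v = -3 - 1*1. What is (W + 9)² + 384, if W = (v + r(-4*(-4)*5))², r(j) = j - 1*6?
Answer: 24098665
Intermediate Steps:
r(j) = -6 + j (r(j) = j - 6 = -6 + j)
v = -4 (v = -3 - 1 = -4)
W = 4900 (W = (-4 + (-6 - 4*(-4)*5))² = (-4 + (-6 + 16*5))² = (-4 + (-6 + 80))² = (-4 + 74)² = 70² = 4900)
(W + 9)² + 384 = (4900 + 9)² + 384 = 4909² + 384 = 24098281 + 384 = 24098665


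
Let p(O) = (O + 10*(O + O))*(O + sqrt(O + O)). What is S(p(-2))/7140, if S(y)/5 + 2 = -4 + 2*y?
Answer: 27/238 - 2*I/17 ≈ 0.11345 - 0.11765*I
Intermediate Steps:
p(O) = 21*O*(O + sqrt(2)*sqrt(O)) (p(O) = (O + 10*(2*O))*(O + sqrt(2*O)) = (O + 20*O)*(O + sqrt(2)*sqrt(O)) = (21*O)*(O + sqrt(2)*sqrt(O)) = 21*O*(O + sqrt(2)*sqrt(O)))
S(y) = -30 + 10*y (S(y) = -10 + 5*(-4 + 2*y) = -10 + (-20 + 10*y) = -30 + 10*y)
S(p(-2))/7140 = (-30 + 10*(21*(-2)**2 + 21*sqrt(2)*(-2)**(3/2)))/7140 = (-30 + 10*(21*4 + 21*sqrt(2)*(-2*I*sqrt(2))))*(1/7140) = (-30 + 10*(84 - 84*I))*(1/7140) = (-30 + (840 - 840*I))*(1/7140) = (810 - 840*I)*(1/7140) = 27/238 - 2*I/17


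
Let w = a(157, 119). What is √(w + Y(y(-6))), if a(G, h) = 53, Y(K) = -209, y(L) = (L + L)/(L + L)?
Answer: 2*I*√39 ≈ 12.49*I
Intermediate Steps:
y(L) = 1 (y(L) = (2*L)/((2*L)) = (2*L)*(1/(2*L)) = 1)
w = 53
√(w + Y(y(-6))) = √(53 - 209) = √(-156) = 2*I*√39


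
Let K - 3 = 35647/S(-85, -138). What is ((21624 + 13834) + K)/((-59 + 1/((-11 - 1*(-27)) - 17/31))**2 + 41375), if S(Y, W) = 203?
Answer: 331965793086/417776203565 ≈ 0.79460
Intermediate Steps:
K = 36256/203 (K = 3 + 35647/203 = 36256/203 ≈ 178.60)
((21624 + 13834) + K)/((-59 + 1/((-11 - 1*(-27)) - 17/31))**2 + 41375) = ((21624 + 13834) + 36256/203)/((-59 + 1/((-11 - 1*(-27)) - 17/31))**2 + 41375) = (35458 + 36256/203)/((-59 + 1/((-11 + 27) - 17*1/31))**2 + 41375) = 7234230/(203*((-59 + 1/(16 - 17/31))**2 + 41375)) = 7234230/(203*((-59 + 1/(479/31))**2 + 41375)) = 7234230/(203*((-59 + 31/479)**2 + 41375)) = 7234230/(203*((-28230/479)**2 + 41375)) = 7234230/(203*(796932900/229441 + 41375)) = 7234230/(203*(10290054275/229441)) = (7234230/203)*(229441/10290054275) = 331965793086/417776203565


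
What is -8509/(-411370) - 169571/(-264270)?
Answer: 720050957/1087127499 ≈ 0.66234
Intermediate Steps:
-8509/(-411370) - 169571/(-264270) = -8509*(-1/411370) - 169571*(-1/264270) = 8509/411370 + 169571/264270 = 720050957/1087127499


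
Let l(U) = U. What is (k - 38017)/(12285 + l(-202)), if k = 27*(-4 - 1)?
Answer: -38152/12083 ≈ -3.1575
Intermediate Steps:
k = -135 (k = 27*(-5) = -135)
(k - 38017)/(12285 + l(-202)) = (-135 - 38017)/(12285 - 202) = -38152/12083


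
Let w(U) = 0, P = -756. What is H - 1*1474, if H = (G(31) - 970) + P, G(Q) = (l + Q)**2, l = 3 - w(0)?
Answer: -2044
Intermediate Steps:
l = 3 (l = 3 - 1*0 = 3 + 0 = 3)
G(Q) = (3 + Q)**2
H = -570 (H = ((3 + 31)**2 - 970) - 756 = (34**2 - 970) - 756 = (1156 - 970) - 756 = 186 - 756 = -570)
H - 1*1474 = -570 - 1*1474 = -570 - 1474 = -2044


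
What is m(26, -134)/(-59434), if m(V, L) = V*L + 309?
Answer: 3175/59434 ≈ 0.053421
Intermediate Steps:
m(V, L) = 309 + L*V (m(V, L) = L*V + 309 = 309 + L*V)
m(26, -134)/(-59434) = (309 - 134*26)/(-59434) = (309 - 3484)*(-1/59434) = -3175*(-1/59434) = 3175/59434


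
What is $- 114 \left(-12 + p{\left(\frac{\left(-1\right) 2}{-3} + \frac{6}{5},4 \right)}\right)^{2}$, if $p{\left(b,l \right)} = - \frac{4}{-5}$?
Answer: $- \frac{357504}{25} \approx -14300.0$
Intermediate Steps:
$p{\left(b,l \right)} = \frac{4}{5}$ ($p{\left(b,l \right)} = \left(-4\right) \left(- \frac{1}{5}\right) = \frac{4}{5}$)
$- 114 \left(-12 + p{\left(\frac{\left(-1\right) 2}{-3} + \frac{6}{5},4 \right)}\right)^{2} = - 114 \left(-12 + \frac{4}{5}\right)^{2} = - 114 \left(- \frac{56}{5}\right)^{2} = \left(-114\right) \frac{3136}{25} = - \frac{357504}{25}$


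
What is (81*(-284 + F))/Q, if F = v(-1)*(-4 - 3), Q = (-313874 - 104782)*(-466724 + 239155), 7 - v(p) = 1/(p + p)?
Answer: -18171/63515418176 ≈ -2.8609e-7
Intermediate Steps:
v(p) = 7 - 1/(2*p) (v(p) = 7 - 1/(p + p) = 7 - 1/(2*p))
Q = 95273127264 (Q = -418656*(-227569) = 95273127264)
F = -105/2 (F = (7 - 1/2/(-1))*(-4 - 3) = (7 - 1/2*(-1))*(-7) = (7 + 1/2)*(-7) = (15/2)*(-7) = -105/2 ≈ -52.500)
(81*(-284 + F))/Q = (81*(-284 - 105/2))/95273127264 = (81*(-673/2))*(1/95273127264) = -54513/2*1/95273127264 = -18171/63515418176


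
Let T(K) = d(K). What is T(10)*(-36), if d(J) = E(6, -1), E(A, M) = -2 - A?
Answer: 288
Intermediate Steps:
d(J) = -8 (d(J) = -2 - 1*6 = -2 - 6 = -8)
T(K) = -8
T(10)*(-36) = -8*(-36) = 288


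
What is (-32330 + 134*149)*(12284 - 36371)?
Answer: 297811668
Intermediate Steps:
(-32330 + 134*149)*(12284 - 36371) = (-32330 + 19966)*(-24087) = -12364*(-24087) = 297811668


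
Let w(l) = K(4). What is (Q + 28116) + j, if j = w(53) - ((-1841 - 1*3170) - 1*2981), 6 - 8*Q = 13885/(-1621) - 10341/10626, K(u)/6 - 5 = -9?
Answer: 1657523176853/45932656 ≈ 36086.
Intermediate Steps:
K(u) = -24 (K(u) = 30 + 6*(-9) = 30 - 54 = -24)
w(l) = -24
Q = 89217749/45932656 (Q = ¾ - (13885/(-1621) - 10341/10626)/8 = ¾ - (13885*(-1/1621) - 10341*1/10626)/8 = ¾ - (-13885/1621 - 3447/3542)/8 = ¾ - ⅛*(-54768257/5741582) = ¾ + 54768257/45932656 = 89217749/45932656 ≈ 1.9424)
j = 7968 (j = -24 - ((-1841 - 1*3170) - 1*2981) = -24 - ((-1841 - 3170) - 2981) = -24 - (-5011 - 2981) = -24 - 1*(-7992) = -24 + 7992 = 7968)
(Q + 28116) + j = (89217749/45932656 + 28116) + 7968 = 1291531773845/45932656 + 7968 = 1657523176853/45932656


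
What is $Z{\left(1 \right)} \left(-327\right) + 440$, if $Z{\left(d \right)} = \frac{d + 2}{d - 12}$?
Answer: $\frac{5821}{11} \approx 529.18$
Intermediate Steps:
$Z{\left(d \right)} = \frac{2 + d}{-12 + d}$
$Z{\left(1 \right)} \left(-327\right) + 440 = \frac{2 + 1}{-12 + 1} \left(-327\right) + 440 = \frac{1}{-11} \cdot 3 \left(-327\right) + 440 = \left(- \frac{1}{11}\right) 3 \left(-327\right) + 440 = \left(- \frac{3}{11}\right) \left(-327\right) + 440 = \frac{981}{11} + 440 = \frac{5821}{11}$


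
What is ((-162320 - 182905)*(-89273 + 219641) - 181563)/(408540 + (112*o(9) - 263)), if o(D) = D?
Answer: -45006474363/409285 ≈ -1.0996e+5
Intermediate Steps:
((-162320 - 182905)*(-89273 + 219641) - 181563)/(408540 + (112*o(9) - 263)) = ((-162320 - 182905)*(-89273 + 219641) - 181563)/(408540 + (112*9 - 263)) = (-345225*130368 - 181563)/(408540 + (1008 - 263)) = (-45006292800 - 181563)/(408540 + 745) = -45006474363/409285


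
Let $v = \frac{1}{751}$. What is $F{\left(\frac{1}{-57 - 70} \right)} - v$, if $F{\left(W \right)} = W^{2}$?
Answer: $- \frac{15378}{12112879} \approx -0.0012696$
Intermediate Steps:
$v = \frac{1}{751} \approx 0.0013316$
$F{\left(\frac{1}{-57 - 70} \right)} - v = \left(\frac{1}{-57 - 70}\right)^{2} - \frac{1}{751} = \left(\frac{1}{-127}\right)^{2} - \frac{1}{751} = \left(- \frac{1}{127}\right)^{2} - \frac{1}{751} = \frac{1}{16129} - \frac{1}{751} = - \frac{15378}{12112879}$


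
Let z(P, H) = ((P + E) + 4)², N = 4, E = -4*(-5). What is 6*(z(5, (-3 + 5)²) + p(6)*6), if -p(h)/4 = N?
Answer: 4470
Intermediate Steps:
E = 20
p(h) = -16 (p(h) = -4*4 = -16)
z(P, H) = (24 + P)² (z(P, H) = ((P + 20) + 4)² = ((20 + P) + 4)² = (24 + P)²)
6*(z(5, (-3 + 5)²) + p(6)*6) = 6*((24 + 5)² - 16*6) = 6*(29² - 96) = 6*(841 - 96) = 6*745 = 4470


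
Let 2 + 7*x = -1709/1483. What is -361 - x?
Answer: -3742866/10381 ≈ -360.55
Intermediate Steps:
x = -4675/10381 (x = -2/7 + (-1709/1483)/7 = -2/7 + (-1709*1/1483)/7 = -2/7 + (1/7)*(-1709/1483) = -2/7 - 1709/10381 = -4675/10381 ≈ -0.45034)
-361 - x = -361 - 1*(-4675/10381) = -361 + 4675/10381 = -3742866/10381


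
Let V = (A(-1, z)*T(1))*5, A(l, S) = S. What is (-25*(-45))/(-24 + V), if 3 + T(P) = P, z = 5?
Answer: -1125/74 ≈ -15.203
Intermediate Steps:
T(P) = -3 + P
V = -50 (V = (5*(-3 + 1))*5 = (5*(-2))*5 = -10*5 = -50)
(-25*(-45))/(-24 + V) = (-25*(-45))/(-24 - 50) = 1125/(-74) = 1125*(-1/74) = -1125/74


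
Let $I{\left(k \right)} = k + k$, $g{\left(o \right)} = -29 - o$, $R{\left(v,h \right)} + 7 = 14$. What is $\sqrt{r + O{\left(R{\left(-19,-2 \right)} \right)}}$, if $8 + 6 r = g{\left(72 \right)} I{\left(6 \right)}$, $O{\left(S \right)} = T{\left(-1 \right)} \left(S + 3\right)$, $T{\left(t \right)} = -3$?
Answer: $\frac{10 i \sqrt{21}}{3} \approx 15.275 i$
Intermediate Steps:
$R{\left(v,h \right)} = 7$ ($R{\left(v,h \right)} = -7 + 14 = 7$)
$I{\left(k \right)} = 2 k$
$O{\left(S \right)} = -9 - 3 S$ ($O{\left(S \right)} = - 3 \left(S + 3\right) = - 3 \left(3 + S\right) = -9 - 3 S$)
$r = - \frac{610}{3}$ ($r = - \frac{4}{3} + \frac{\left(-29 - 72\right) 2 \cdot 6}{6} = - \frac{4}{3} + \frac{\left(-29 - 72\right) 12}{6} = - \frac{4}{3} + \frac{\left(-101\right) 12}{6} = - \frac{4}{3} + \frac{1}{6} \left(-1212\right) = - \frac{4}{3} - 202 = - \frac{610}{3} \approx -203.33$)
$\sqrt{r + O{\left(R{\left(-19,-2 \right)} \right)}} = \sqrt{- \frac{610}{3} - 30} = \sqrt{- \frac{700}{3}} = \frac{10 i \sqrt{21}}{3}$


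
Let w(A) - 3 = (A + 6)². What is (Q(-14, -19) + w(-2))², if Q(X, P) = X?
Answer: 25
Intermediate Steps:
w(A) = 3 + (6 + A)² (w(A) = 3 + (A + 6)² = 3 + (6 + A)²)
(Q(-14, -19) + w(-2))² = (-14 + (3 + (6 - 2)²))² = (-14 + (3 + 4²))² = (-14 + (3 + 16))² = (-14 + 19)² = 5² = 25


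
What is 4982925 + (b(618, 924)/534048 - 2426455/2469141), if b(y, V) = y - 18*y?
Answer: 1095113661208791869/219773302128 ≈ 4.9829e+6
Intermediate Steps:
b(y, V) = -17*y
4982925 + (b(618, 924)/534048 - 2426455/2469141) = 4982925 + (-17*618/534048 - 2426455/2469141) = 4982925 + (-10506*1/534048 - 2426455*1/2469141) = 4982925 + (-1751/89008 - 2426455/2469141) = 4982925 - 220297372531/219773302128 = 1095113661208791869/219773302128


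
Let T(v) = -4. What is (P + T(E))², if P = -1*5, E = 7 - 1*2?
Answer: 81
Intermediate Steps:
E = 5 (E = 7 - 2 = 5)
P = -5
(P + T(E))² = (-5 - 4)² = (-9)² = 81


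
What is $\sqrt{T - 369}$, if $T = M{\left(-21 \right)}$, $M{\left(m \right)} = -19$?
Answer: $2 i \sqrt{97} \approx 19.698 i$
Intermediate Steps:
$T = -19$
$\sqrt{T - 369} = \sqrt{-19 - 369} = \sqrt{-388} = 2 i \sqrt{97}$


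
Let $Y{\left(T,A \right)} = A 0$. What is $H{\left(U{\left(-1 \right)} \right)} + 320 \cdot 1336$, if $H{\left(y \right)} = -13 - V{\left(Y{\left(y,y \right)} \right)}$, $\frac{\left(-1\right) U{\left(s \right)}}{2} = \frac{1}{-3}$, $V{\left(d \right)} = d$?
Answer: $427507$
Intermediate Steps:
$Y{\left(T,A \right)} = 0$
$U{\left(s \right)} = \frac{2}{3}$ ($U{\left(s \right)} = - \frac{2}{-3} = \left(-2\right) \left(- \frac{1}{3}\right) = \frac{2}{3}$)
$H{\left(y \right)} = -13$ ($H{\left(y \right)} = -13 - 0 = -13 + 0 = -13$)
$H{\left(U{\left(-1 \right)} \right)} + 320 \cdot 1336 = -13 + 320 \cdot 1336 = -13 + 427520 = 427507$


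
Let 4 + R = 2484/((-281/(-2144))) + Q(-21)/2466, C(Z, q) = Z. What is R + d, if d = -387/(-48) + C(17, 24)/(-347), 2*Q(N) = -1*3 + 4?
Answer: 36465390596623/1923618096 ≈ 18957.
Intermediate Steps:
Q(N) = ½ (Q(N) = (-1*3 + 4)/2 = (-3 + 4)/2 = (½)*1 = ½)
d = 44491/5552 (d = -387/(-48) + 17/(-347) = -387*(-1/48) + 17*(-1/347) = 129/16 - 17/347 = 44491/5552 ≈ 8.0135)
R = 26260789385/1385892 (R = -4 + (2484/((-281/(-2144))) + (½)/2466) = -4 + (2484/((-281*(-1/2144))) + (½)*(1/2466)) = -4 + (2484/(281/2144) + 1/4932) = -4 + (2484*(2144/281) + 1/4932) = -4 + (5325696/281 + 1/4932) = -4 + 26266332953/1385892 = 26260789385/1385892 ≈ 18949.)
R + d = 26260789385/1385892 + 44491/5552 = 36465390596623/1923618096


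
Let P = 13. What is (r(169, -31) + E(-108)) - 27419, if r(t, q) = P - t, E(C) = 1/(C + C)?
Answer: -5956201/216 ≈ -27575.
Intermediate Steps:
E(C) = 1/(2*C)
r(t, q) = 13 - t
(r(169, -31) + E(-108)) - 27419 = ((13 - 1*169) + (½)/(-108)) - 27419 = ((13 - 169) + (½)*(-1/108)) - 27419 = (-156 - 1/216) - 27419 = -33697/216 - 27419 = -5956201/216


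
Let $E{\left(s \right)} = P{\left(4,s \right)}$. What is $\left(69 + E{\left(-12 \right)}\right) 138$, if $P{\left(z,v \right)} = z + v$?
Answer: $8418$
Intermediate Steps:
$P{\left(z,v \right)} = v + z$
$E{\left(s \right)} = 4 + s$ ($E{\left(s \right)} = s + 4 = 4 + s$)
$\left(69 + E{\left(-12 \right)}\right) 138 = \left(69 + \left(4 - 12\right)\right) 138 = \left(69 - 8\right) 138 = 61 \cdot 138 = 8418$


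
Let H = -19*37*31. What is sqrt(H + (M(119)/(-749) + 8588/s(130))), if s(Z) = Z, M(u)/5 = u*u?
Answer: 6*I*sqrt(29320798585)/6955 ≈ 147.72*I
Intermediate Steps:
M(u) = 5*u**2 (M(u) = 5*(u*u) = 5*u**2)
H = -21793 (H = -703*31 = -21793)
sqrt(H + (M(119)/(-749) + 8588/s(130))) = sqrt(-21793 + ((5*119**2)/(-749) + 8588/130)) = sqrt(-21793 + ((5*14161)*(-1/749) + 8588*(1/130))) = sqrt(-21793 + (70805*(-1/749) + 4294/65)) = sqrt(-21793 + (-10115/107 + 4294/65)) = sqrt(-21793 - 198017/6955) = sqrt(-151768332/6955) = 6*I*sqrt(29320798585)/6955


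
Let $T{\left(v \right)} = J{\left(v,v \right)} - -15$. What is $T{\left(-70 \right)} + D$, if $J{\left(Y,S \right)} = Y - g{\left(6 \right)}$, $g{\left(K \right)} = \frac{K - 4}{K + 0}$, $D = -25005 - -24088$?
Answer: $- \frac{2917}{3} \approx -972.33$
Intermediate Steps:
$D = -917$ ($D = -25005 + 24088 = -917$)
$g{\left(K \right)} = \frac{-4 + K}{K}$
$J{\left(Y,S \right)} = - \frac{1}{3} + Y$ ($J{\left(Y,S \right)} = Y - \frac{-4 + 6}{6} = Y - \frac{1}{6} \cdot 2 = Y - \frac{1}{3} = - \frac{1}{3} + Y$)
$T{\left(v \right)} = \frac{44}{3} + v$ ($T{\left(v \right)} = \left(- \frac{1}{3} + v\right) - -15 = \left(- \frac{1}{3} + v\right) + 15 = \frac{44}{3} + v$)
$T{\left(-70 \right)} + D = \left(\frac{44}{3} - 70\right) - 917 = - \frac{166}{3} - 917 = - \frac{2917}{3}$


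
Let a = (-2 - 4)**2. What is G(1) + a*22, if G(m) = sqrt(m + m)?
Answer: 792 + sqrt(2) ≈ 793.41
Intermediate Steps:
a = 36 (a = (-6)**2 = 36)
G(m) = sqrt(2)*sqrt(m) (G(m) = sqrt(2*m) = sqrt(2)*sqrt(m))
G(1) + a*22 = sqrt(2)*sqrt(1) + 36*22 = sqrt(2)*1 + 792 = sqrt(2) + 792 = 792 + sqrt(2)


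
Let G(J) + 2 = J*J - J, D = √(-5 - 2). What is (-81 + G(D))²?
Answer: (90 + I*√7)² ≈ 8093.0 + 476.24*I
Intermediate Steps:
D = I*√7 (D = √(-7) = I*√7 ≈ 2.6458*I)
G(J) = -2 + J² - J (G(J) = -2 + (J*J - J) = -2 + (J² - J) = -2 + J² - J)
(-81 + G(D))² = (-81 + (-2 + (I*√7)² - I*√7))² = (-81 + (-2 - 7 - I*√7))² = (-81 + (-9 - I*√7))² = (-90 - I*√7)²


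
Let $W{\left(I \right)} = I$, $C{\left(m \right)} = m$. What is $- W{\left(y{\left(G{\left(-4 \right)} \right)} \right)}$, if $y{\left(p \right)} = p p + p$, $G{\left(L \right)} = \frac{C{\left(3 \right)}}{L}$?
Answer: $\frac{3}{16} \approx 0.1875$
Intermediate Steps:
$G{\left(L \right)} = \frac{3}{L}$
$y{\left(p \right)} = p + p^{2}$ ($y{\left(p \right)} = p^{2} + p = p + p^{2}$)
$- W{\left(y{\left(G{\left(-4 \right)} \right)} \right)} = - \frac{3}{-4} \left(1 + \frac{3}{-4}\right) = - 3 \left(- \frac{1}{4}\right) \left(1 + 3 \left(- \frac{1}{4}\right)\right) = - \frac{\left(-3\right) \left(1 - \frac{3}{4}\right)}{4} = - \frac{-3}{4 \cdot 4} = \left(-1\right) \left(- \frac{3}{16}\right) = \frac{3}{16}$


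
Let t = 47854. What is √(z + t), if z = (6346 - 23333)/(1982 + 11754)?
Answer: √2257187282738/6868 ≈ 218.75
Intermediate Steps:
z = -16987/13736 ≈ -1.2367
√(z + t) = √(-16987/13736 + 47854) = √(657305557/13736) = √2257187282738/6868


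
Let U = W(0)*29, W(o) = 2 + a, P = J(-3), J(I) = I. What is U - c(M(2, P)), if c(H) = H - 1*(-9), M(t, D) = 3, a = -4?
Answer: -70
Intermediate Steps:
P = -3
W(o) = -2 (W(o) = 2 - 4 = -2)
c(H) = 9 + H (c(H) = H + 9 = 9 + H)
U = -58 (U = -2*29 = -58)
U - c(M(2, P)) = -58 - (9 + 3) = -58 - 1*12 = -58 - 12 = -70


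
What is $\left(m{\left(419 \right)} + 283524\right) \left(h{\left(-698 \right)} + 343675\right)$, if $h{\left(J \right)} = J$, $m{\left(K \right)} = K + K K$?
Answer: $157599303408$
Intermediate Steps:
$m{\left(K \right)} = K + K^{2}$
$\left(m{\left(419 \right)} + 283524\right) \left(h{\left(-698 \right)} + 343675\right) = \left(419 \left(1 + 419\right) + 283524\right) \left(-698 + 343675\right) = \left(419 \cdot 420 + 283524\right) 342977 = \left(175980 + 283524\right) 342977 = 459504 \cdot 342977 = 157599303408$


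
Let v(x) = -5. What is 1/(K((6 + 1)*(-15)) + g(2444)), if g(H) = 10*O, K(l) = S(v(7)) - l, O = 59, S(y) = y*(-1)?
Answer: 1/700 ≈ 0.0014286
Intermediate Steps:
S(y) = -y
K(l) = 5 - l (K(l) = -1*(-5) - l = 5 - l)
g(H) = 590 (g(H) = 10*59 = 590)
1/(K((6 + 1)*(-15)) + g(2444)) = 1/((5 - (6 + 1)*(-15)) + 590) = 1/((5 - 7*(-15)) + 590) = 1/((5 - 1*(-105)) + 590) = 1/((5 + 105) + 590) = 1/(110 + 590) = 1/700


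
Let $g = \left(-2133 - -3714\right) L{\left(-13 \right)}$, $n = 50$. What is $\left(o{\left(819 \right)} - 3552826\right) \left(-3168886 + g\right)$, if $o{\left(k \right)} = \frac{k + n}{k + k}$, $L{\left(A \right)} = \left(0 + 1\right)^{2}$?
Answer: $\frac{18432220508949295}{1638} \approx 1.1253 \cdot 10^{13}$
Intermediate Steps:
$L{\left(A \right)} = 1$ ($L{\left(A \right)} = 1^{2} = 1$)
$o{\left(k \right)} = \frac{50 + k}{2 k}$ ($o{\left(k \right)} = \frac{k + 50}{k + k} = \frac{50 + k}{2 k}$)
$g = 1581$ ($g = \left(-2133 - -3714\right) 1 = \left(-2133 + 3714\right) 1 = 1581 \cdot 1 = 1581$)
$\left(o{\left(819 \right)} - 3552826\right) \left(-3168886 + g\right) = \left(\frac{50 + 819}{2 \cdot 819} - 3552826\right) \left(-3168886 + 1581\right) = \left(\frac{1}{2} \cdot \frac{1}{819} \cdot 869 - 3552826\right) \left(-3167305\right) = \left(\frac{869}{1638} - 3552826\right) \left(-3167305\right) = \left(- \frac{5819528119}{1638}\right) \left(-3167305\right) = \frac{18432220508949295}{1638}$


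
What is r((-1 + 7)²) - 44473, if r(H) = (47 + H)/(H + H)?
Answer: -3201973/72 ≈ -44472.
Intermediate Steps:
r(H) = (47 + H)/(2*H) (r(H) = (47 + H)/((2*H)) = (47 + H)*(1/(2*H)) = (47 + H)/(2*H))
r((-1 + 7)²) - 44473 = (47 + (-1 + 7)²)/(2*((-1 + 7)²)) - 44473 = (47 + 6²)/(2*(6²)) - 44473 = (½)*(47 + 36)/36 - 44473 = (½)*(1/36)*83 - 44473 = 83/72 - 44473 = -3201973/72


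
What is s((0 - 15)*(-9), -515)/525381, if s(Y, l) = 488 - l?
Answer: 1003/525381 ≈ 0.0019091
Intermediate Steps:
s((0 - 15)*(-9), -515)/525381 = (488 - 1*(-515))/525381 = (488 + 515)*(1/525381) = 1003*(1/525381) = 1003/525381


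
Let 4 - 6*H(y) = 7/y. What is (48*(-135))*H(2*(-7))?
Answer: -4860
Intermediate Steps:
H(y) = 2/3 - 7/(6*y)
(48*(-135))*H(2*(-7)) = (48*(-135))*((-7 + 4*(2*(-7)))/(6*((2*(-7))))) = -1080*(-7 + 4*(-14))/(-14) = -1080*(-1)*(-7 - 56)/14 = -1080*(-1)*(-63)/14 = -6480*3/4 = -4860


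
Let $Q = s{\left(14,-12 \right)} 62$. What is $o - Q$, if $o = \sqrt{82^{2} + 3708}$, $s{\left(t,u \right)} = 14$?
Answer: $-868 + 8 \sqrt{163} \approx -765.86$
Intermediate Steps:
$o = 8 \sqrt{163}$ ($o = \sqrt{6724 + 3708} = \sqrt{10432} = 8 \sqrt{163} \approx 102.14$)
$Q = 868$ ($Q = 14 \cdot 62 = 868$)
$o - Q = 8 \sqrt{163} - 868 = -868 + 8 \sqrt{163}$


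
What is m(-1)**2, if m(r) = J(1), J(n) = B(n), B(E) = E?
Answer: 1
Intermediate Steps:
J(n) = n
m(r) = 1
m(-1)**2 = 1**2 = 1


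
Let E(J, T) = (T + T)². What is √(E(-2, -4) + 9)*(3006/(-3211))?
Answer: -3006*√73/3211 ≈ -7.9985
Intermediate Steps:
E(J, T) = 4*T² (E(J, T) = (2*T)² = 4*T²)
√(E(-2, -4) + 9)*(3006/(-3211)) = √(4*(-4)² + 9)*(3006/(-3211)) = √(4*16 + 9)*(3006*(-1/3211)) = √(64 + 9)*(-3006/3211) = √73*(-3006/3211) = -3006*√73/3211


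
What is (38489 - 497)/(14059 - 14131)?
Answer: -1583/3 ≈ -527.67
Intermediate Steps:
(38489 - 497)/(14059 - 14131) = 37992/(-72) = 37992*(-1/72) = -1583/3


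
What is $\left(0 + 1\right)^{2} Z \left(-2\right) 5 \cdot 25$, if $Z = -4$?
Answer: $1000$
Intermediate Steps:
$\left(0 + 1\right)^{2} Z \left(-2\right) 5 \cdot 25 = \left(0 + 1\right)^{2} \left(-4\right) \left(-2\right) 5 \cdot 25 = 1^{2} \cdot 8 \cdot 5 \cdot 25 = 1 \cdot 40 \cdot 25 = 40 \cdot 25 = 1000$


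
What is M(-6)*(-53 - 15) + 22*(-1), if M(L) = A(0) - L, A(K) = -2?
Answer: -294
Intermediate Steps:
M(L) = -2 - L
M(-6)*(-53 - 15) + 22*(-1) = (-2 - 1*(-6))*(-53 - 15) + 22*(-1) = (-2 + 6)*(-68) - 22 = 4*(-68) - 22 = -272 - 22 = -294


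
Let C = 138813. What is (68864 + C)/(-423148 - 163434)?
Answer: -207677/586582 ≈ -0.35405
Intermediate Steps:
(68864 + C)/(-423148 - 163434) = (68864 + 138813)/(-423148 - 163434) = 207677/(-586582) = 207677*(-1/586582) = -207677/586582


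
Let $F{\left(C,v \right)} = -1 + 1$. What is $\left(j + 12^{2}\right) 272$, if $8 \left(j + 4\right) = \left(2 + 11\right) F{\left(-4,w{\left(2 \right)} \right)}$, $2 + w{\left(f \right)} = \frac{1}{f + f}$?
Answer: $38080$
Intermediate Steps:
$w{\left(f \right)} = -2 + \frac{1}{2 f}$ ($w{\left(f \right)} = -2 + \frac{1}{f + f} = -2 + \frac{1}{2 f}$)
$F{\left(C,v \right)} = 0$
$j = -4$ ($j = -4 + \frac{\left(2 + 11\right) 0}{8} = -4 + \frac{13 \cdot 0}{8} = -4 + \frac{1}{8} \cdot 0 = -4 + 0 = -4$)
$\left(j + 12^{2}\right) 272 = \left(-4 + 12^{2}\right) 272 = \left(-4 + 144\right) 272 = 140 \cdot 272 = 38080$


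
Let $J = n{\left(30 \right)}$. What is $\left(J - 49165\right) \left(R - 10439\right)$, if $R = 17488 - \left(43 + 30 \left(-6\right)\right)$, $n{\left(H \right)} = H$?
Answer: $-353084110$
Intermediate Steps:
$R = 17625$ ($R = 17488 - \left(43 - 180\right) = 17488 - -137 = 17488 + 137 = 17625$)
$J = 30$
$\left(J - 49165\right) \left(R - 10439\right) = \left(30 - 49165\right) \left(17625 - 10439\right) = \left(-49135\right) 7186 = -353084110$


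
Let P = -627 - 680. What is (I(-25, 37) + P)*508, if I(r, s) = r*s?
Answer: -1133856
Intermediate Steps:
P = -1307
(I(-25, 37) + P)*508 = (-25*37 - 1307)*508 = (-925 - 1307)*508 = -2232*508 = -1133856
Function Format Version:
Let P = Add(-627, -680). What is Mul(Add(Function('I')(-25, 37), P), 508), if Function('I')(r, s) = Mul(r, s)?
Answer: -1133856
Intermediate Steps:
P = -1307
Mul(Add(Function('I')(-25, 37), P), 508) = Mul(Add(Mul(-25, 37), -1307), 508) = Mul(Add(-925, -1307), 508) = Mul(-2232, 508) = -1133856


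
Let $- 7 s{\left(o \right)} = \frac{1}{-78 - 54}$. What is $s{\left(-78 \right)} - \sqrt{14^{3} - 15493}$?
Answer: $\frac{1}{924} - i \sqrt{12749} \approx 0.0010823 - 112.91 i$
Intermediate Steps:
$s{\left(o \right)} = \frac{1}{924}$ ($s{\left(o \right)} = - \frac{1}{7 \left(-78 - 54\right)} = - \frac{1}{7 \left(-132\right)} = \left(- \frac{1}{7}\right) \left(- \frac{1}{132}\right) = \frac{1}{924}$)
$s{\left(-78 \right)} - \sqrt{14^{3} - 15493} = \frac{1}{924} - \sqrt{14^{3} - 15493} = \frac{1}{924} - \sqrt{2744 - 15493} = \frac{1}{924} - \sqrt{-12749} = \frac{1}{924} - i \sqrt{12749}$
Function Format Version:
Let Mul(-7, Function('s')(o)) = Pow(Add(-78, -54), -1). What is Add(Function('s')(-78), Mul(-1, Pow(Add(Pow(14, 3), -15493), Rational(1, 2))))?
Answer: Add(Rational(1, 924), Mul(-1, I, Pow(12749, Rational(1, 2)))) ≈ Add(0.0010823, Mul(-112.91, I))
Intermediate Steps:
Function('s')(o) = Rational(1, 924) (Function('s')(o) = Mul(Rational(-1, 7), Pow(Add(-78, -54), -1)) = Mul(Rational(-1, 7), Pow(-132, -1)) = Mul(Rational(-1, 7), Rational(-1, 132)) = Rational(1, 924))
Add(Function('s')(-78), Mul(-1, Pow(Add(Pow(14, 3), -15493), Rational(1, 2)))) = Add(Rational(1, 924), Mul(-1, Pow(Add(Pow(14, 3), -15493), Rational(1, 2)))) = Add(Rational(1, 924), Mul(-1, Pow(Add(2744, -15493), Rational(1, 2)))) = Add(Rational(1, 924), Mul(-1, Pow(-12749, Rational(1, 2)))) = Add(Rational(1, 924), Mul(-1, Mul(I, Pow(12749, Rational(1, 2))))) = Add(Rational(1, 924), Mul(-1, I, Pow(12749, Rational(1, 2))))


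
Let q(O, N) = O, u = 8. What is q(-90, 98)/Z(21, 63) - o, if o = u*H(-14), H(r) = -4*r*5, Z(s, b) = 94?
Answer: -105325/47 ≈ -2241.0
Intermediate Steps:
H(r) = -20*r
o = 2240 (o = 8*(-20*(-14)) = 8*280 = 2240)
q(-90, 98)/Z(21, 63) - o = -90/94 - 1*2240 = -90*1/94 - 2240 = -45/47 - 2240 = -105325/47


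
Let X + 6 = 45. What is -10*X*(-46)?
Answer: 17940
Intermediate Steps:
X = 39 (X = -6 + 45 = 39)
-10*X*(-46) = -10*39*(-46) = -390*(-46) = 17940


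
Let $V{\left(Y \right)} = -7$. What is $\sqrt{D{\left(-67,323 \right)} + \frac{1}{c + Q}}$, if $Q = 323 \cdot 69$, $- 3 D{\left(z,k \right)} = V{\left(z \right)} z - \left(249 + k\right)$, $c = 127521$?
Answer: $\frac{\sqrt{48157738467}}{37452} \approx 5.8595$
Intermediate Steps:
$D{\left(z,k \right)} = 83 + \frac{k}{3} + \frac{7 z}{3}$ ($D{\left(z,k \right)} = - \frac{- 7 z - \left(249 + k\right)}{3} = - \frac{-249 - k - 7 z}{3} = 83 + \frac{k}{3} + \frac{7 z}{3}$)
$Q = 22287$
$\sqrt{D{\left(-67,323 \right)} + \frac{1}{c + Q}} = \sqrt{\left(83 + \frac{1}{3} \cdot 323 + \frac{7}{3} \left(-67\right)\right) + \frac{1}{127521 + 22287}} = \sqrt{\left(83 + \frac{323}{3} - \frac{469}{3}\right) + \frac{1}{149808}} = \sqrt{\frac{103}{3} + \frac{1}{149808}} = \sqrt{\frac{5143409}{149808}} = \frac{\sqrt{48157738467}}{37452}$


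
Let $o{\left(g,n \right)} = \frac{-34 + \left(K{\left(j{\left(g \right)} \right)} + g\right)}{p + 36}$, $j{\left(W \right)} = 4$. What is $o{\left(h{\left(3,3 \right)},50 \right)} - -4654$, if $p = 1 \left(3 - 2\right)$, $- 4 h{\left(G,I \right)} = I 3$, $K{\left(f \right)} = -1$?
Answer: $\frac{688643}{148} \approx 4653.0$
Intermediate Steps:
$h{\left(G,I \right)} = - \frac{3 I}{4}$ ($h{\left(G,I \right)} = - \frac{I 3}{4} = - \frac{3 I}{4}$)
$p = 1$ ($p = 1 \cdot 1 = 1$)
$o{\left(g,n \right)} = - \frac{35}{37} + \frac{g}{37}$ ($o{\left(g,n \right)} = \frac{-34 + \left(-1 + g\right)}{1 + 36} = \frac{-35 + g}{37} = \left(-35 + g\right) \frac{1}{37} = - \frac{35}{37} + \frac{g}{37}$)
$o{\left(h{\left(3,3 \right)},50 \right)} - -4654 = \left(- \frac{35}{37} + \frac{\left(- \frac{3}{4}\right) 3}{37}\right) - -4654 = \left(- \frac{35}{37} + \frac{1}{37} \left(- \frac{9}{4}\right)\right) + 4654 = \left(- \frac{35}{37} - \frac{9}{148}\right) + 4654 = - \frac{149}{148} + 4654 = \frac{688643}{148}$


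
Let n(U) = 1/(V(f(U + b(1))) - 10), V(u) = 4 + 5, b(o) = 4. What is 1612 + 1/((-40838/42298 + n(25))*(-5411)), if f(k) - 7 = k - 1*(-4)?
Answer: 362578231325/224924448 ≈ 1612.0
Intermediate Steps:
f(k) = 11 + k (f(k) = 7 + (k - 1*(-4)) = 7 + (k + 4) = 7 + (4 + k) = 11 + k)
V(u) = 9
n(U) = -1 (n(U) = 1/(9 - 10) = 1/(-1) = -1)
1612 + 1/((-40838/42298 + n(25))*(-5411)) = 1612 + 1/(-40838/42298 - 1*(-5411)) = 1612 - 1/5411/(-40838*1/42298 - 1) = 1612 - 1/5411/(-20419/21149 - 1) = 1612 - 1/5411/(-41568/21149) = 1612 - 21149/41568*(-1/5411) = 1612 + 21149/224924448 = 362578231325/224924448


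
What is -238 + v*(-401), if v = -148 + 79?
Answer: 27431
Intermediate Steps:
v = -69
-238 + v*(-401) = -238 - 69*(-401) = -238 + 27669 = 27431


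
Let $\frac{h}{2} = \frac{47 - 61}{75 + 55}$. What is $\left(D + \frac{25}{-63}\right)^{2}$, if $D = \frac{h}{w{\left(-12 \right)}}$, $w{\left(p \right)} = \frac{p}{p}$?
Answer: $\frac{6285049}{16769025} \approx 0.3748$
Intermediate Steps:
$w{\left(p \right)} = 1$
$h = - \frac{14}{65}$ ($h = 2 \frac{47 - 61}{75 + 55} = 2 \left(- \frac{14}{130}\right) = 2 \left(\left(-14\right) \frac{1}{130}\right) = 2 \left(- \frac{7}{65}\right) = - \frac{14}{65} \approx -0.21538$)
$D = - \frac{14}{65}$ ($D = - \frac{14}{65 \cdot 1} = \left(- \frac{14}{65}\right) 1 = - \frac{14}{65} \approx -0.21538$)
$\left(D + \frac{25}{-63}\right)^{2} = \left(- \frac{14}{65} + \frac{25}{-63}\right)^{2} = \left(- \frac{14}{65} + 25 \left(- \frac{1}{63}\right)\right)^{2} = \left(- \frac{14}{65} - \frac{25}{63}\right)^{2} = \left(- \frac{2507}{4095}\right)^{2} = \frac{6285049}{16769025}$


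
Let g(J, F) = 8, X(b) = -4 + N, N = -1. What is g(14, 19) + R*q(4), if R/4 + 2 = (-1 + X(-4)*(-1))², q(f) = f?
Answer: 232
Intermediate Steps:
X(b) = -5 (X(b) = -4 - 1 = -5)
R = 56 (R = -8 + 4*(-1 - 5*(-1))² = -8 + 4*(-1 + 5)² = -8 + 4*4² = -8 + 4*16 = -8 + 64 = 56)
g(14, 19) + R*q(4) = 8 + 56*4 = 8 + 224 = 232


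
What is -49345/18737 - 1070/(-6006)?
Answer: -138158740/56267211 ≈ -2.4554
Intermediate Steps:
-49345/18737 - 1070/(-6006) = -49345*1/18737 - 1070*(-1/6006) = -49345/18737 + 535/3003 = -138158740/56267211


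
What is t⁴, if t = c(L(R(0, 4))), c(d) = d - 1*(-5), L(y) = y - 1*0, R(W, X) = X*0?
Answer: 625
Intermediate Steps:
R(W, X) = 0
L(y) = y (L(y) = y + 0 = y)
c(d) = 5 + d (c(d) = d + 5 = 5 + d)
t = 5 (t = 5 + 0 = 5)
t⁴ = 5⁴ = 625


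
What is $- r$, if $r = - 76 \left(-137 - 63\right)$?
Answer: $-15200$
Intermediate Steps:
$r = 15200$ ($r = \left(-76\right) \left(-200\right) = 15200$)
$- r = \left(-1\right) 15200 = -15200$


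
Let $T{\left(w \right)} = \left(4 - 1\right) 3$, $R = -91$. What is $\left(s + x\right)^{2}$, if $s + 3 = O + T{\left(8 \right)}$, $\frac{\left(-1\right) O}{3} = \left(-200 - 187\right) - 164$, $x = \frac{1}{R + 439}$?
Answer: $\frac{333313392889}{121104} \approx 2.7523 \cdot 10^{6}$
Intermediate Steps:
$T{\left(w \right)} = 9$ ($T{\left(w \right)} = 3 \cdot 3 = 9$)
$x = \frac{1}{348}$ ($x = \frac{1}{-91 + 439} = \frac{1}{348} \approx 0.0028736$)
$O = 1653$ ($O = - 3 \left(\left(-200 - 187\right) - 164\right) = - 3 \left(-387 - 164\right) = \left(-3\right) \left(-551\right) = 1653$)
$s = 1659$ ($s = -3 + \left(1653 + 9\right) = -3 + 1662 = 1659$)
$\left(s + x\right)^{2} = \left(1659 + \frac{1}{348}\right)^{2} = \left(\frac{577333}{348}\right)^{2} = \frac{333313392889}{121104}$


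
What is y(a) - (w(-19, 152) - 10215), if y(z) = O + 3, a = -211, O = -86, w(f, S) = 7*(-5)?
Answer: 10167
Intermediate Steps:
w(f, S) = -35
y(z) = -83 (y(z) = -86 + 3 = -83)
y(a) - (w(-19, 152) - 10215) = -83 - (-35 - 10215) = -83 - 1*(-10250) = -83 + 10250 = 10167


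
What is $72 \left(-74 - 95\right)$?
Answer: $-12168$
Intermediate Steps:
$72 \left(-74 - 95\right) = 72 \left(-169\right) = -12168$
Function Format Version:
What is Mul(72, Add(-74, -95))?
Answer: -12168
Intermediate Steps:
Mul(72, Add(-74, -95)) = Mul(72, -169) = -12168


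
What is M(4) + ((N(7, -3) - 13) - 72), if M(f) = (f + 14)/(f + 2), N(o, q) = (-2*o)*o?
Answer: -180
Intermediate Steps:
N(o, q) = -2*o²
M(f) = (14 + f)/(2 + f)
M(4) + ((N(7, -3) - 13) - 72) = (14 + 4)/(2 + 4) + ((-2*7² - 13) - 72) = 18/6 + ((-2*49 - 13) - 72) = (⅙)*18 + ((-98 - 13) - 72) = 3 + (-111 - 72) = 3 - 183 = -180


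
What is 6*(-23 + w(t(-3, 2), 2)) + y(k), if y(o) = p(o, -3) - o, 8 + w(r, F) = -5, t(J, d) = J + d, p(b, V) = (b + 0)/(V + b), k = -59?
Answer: -9675/62 ≈ -156.05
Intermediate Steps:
p(b, V) = b/(V + b)
w(r, F) = -13 (w(r, F) = -8 - 5 = -13)
y(o) = -o + o/(-3 + o) (y(o) = o/(-3 + o) - o = -o + o/(-3 + o))
6*(-23 + w(t(-3, 2), 2)) + y(k) = 6*(-23 - 13) - 59*(4 - 1*(-59))/(-3 - 59) = 6*(-36) - 59*(4 + 59)/(-62) = -216 - 59*(-1/62)*63 = -216 + 3717/62 = -9675/62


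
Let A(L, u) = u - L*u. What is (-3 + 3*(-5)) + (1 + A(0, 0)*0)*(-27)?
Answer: -45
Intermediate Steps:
A(L, u) = u - L*u
(-3 + 3*(-5)) + (1 + A(0, 0)*0)*(-27) = (-3 + 3*(-5)) + (1 + (0*(1 - 1*0))*0)*(-27) = (-3 - 15) + (1 + (0*(1 + 0))*0)*(-27) = -18 + (1 + (0*1)*0)*(-27) = -18 + (1 + 0*0)*(-27) = -18 + (1 + 0)*(-27) = -18 + 1*(-27) = -18 - 27 = -45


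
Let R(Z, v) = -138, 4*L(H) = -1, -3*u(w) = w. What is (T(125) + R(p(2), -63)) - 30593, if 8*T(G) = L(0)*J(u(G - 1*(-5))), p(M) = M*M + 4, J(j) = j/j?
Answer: -983393/32 ≈ -30731.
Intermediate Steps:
u(w) = -w/3
J(j) = 1
L(H) = -¼ (L(H) = (¼)*(-1) = -¼)
p(M) = 4 + M² (p(M) = M² + 4 = 4 + M²)
T(G) = -1/32 (T(G) = (-¼*1)/8 = (⅛)*(-¼) = -1/32)
(T(125) + R(p(2), -63)) - 30593 = (-1/32 - 138) - 30593 = -4417/32 - 30593 = -983393/32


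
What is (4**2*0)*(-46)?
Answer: 0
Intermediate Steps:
(4**2*0)*(-46) = (16*0)*(-46) = 0*(-46) = 0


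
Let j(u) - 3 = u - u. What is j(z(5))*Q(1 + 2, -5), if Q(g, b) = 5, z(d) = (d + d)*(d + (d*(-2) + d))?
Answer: 15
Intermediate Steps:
z(d) = 0 (z(d) = (2*d)*(d + (-2*d + d)) = (2*d)*(d - d) = (2*d)*0 = 0)
j(u) = 3 (j(u) = 3 + (u - u) = 3 + 0 = 3)
j(z(5))*Q(1 + 2, -5) = 3*5 = 15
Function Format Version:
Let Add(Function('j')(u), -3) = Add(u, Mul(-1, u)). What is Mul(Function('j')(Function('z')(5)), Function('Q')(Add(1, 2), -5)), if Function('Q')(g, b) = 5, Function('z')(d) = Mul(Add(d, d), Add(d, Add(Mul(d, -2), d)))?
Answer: 15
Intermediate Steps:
Function('z')(d) = 0 (Function('z')(d) = Mul(Mul(2, d), Add(d, Add(Mul(-2, d), d))) = Mul(Mul(2, d), Add(d, Mul(-1, d))) = Mul(Mul(2, d), 0) = 0)
Function('j')(u) = 3 (Function('j')(u) = Add(3, Add(u, Mul(-1, u))) = Add(3, 0) = 3)
Mul(Function('j')(Function('z')(5)), Function('Q')(Add(1, 2), -5)) = Mul(3, 5) = 15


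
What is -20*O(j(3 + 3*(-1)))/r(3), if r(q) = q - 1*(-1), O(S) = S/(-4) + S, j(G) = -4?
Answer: 15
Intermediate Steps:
O(S) = 3*S/4 (O(S) = S*(-¼) + S = -S/4 + S = 3*S/4)
r(q) = 1 + q (r(q) = q + 1 = 1 + q)
-20*O(j(3 + 3*(-1)))/r(3) = -20*(¾)*(-4)/(1 + 3) = -20*(-3)/4 = -5*(-3) = -20*(-¾) = 15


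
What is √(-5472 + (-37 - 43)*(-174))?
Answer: 16*√33 ≈ 91.913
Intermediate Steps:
√(-5472 + (-37 - 43)*(-174)) = √(-5472 - 80*(-174)) = √(-5472 + 13920) = √8448 = 16*√33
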